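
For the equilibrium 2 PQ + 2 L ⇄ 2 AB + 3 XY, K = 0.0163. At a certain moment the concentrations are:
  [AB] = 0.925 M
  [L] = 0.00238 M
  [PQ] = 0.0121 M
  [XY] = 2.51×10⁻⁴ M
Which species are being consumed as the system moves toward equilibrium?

Q = [AB]²·[XY]³ / ([PQ]²·[L]²) = (0.925)²·(2.51×10⁻⁴)³ / ((0.0121)²·(0.00238)²) = 0.0163
Q = 0.0163 = K; the system is at equilibrium.

none (at equilibrium)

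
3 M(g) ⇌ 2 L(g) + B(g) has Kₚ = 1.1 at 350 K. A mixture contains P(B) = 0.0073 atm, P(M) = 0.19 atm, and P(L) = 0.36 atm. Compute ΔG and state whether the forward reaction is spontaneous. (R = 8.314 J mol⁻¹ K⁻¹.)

Qₚ = P(L)²·P(B) / P(M)³ = (0.36)²·(0.0073) / (0.19)³ = 0.138
ΔG = RT ln(Qₚ/Kₚ) = (8.314 J mol⁻¹ K⁻¹)(350 K) × ln(0.138/1.1)
   = (2.910 kJ/mol)(-2.076) = -6.04 kJ/mol
ΔG < 0, so the forward reaction is spontaneous (proceeds forward).

ΔG = -6.04 kJ/mol; the forward reaction is spontaneous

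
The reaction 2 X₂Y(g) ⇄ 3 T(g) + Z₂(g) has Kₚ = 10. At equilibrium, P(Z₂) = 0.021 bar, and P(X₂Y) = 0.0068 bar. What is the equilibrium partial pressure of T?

P(T) = 0.28 bar

At equilibrium, Kₚ = P(T)³·P(Z₂) / P(X₂Y)² = 10.
(P(T))³·(0.021) / (0.0068)² = 10
P(T)³ = 0.0220 ⇒ P(T) = 0.28 bar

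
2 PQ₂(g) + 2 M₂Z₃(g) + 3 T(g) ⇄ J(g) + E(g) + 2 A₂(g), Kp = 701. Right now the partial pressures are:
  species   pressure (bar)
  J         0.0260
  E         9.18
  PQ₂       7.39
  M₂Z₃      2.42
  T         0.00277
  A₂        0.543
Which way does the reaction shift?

Qp = P(J)·P(E)·P(A₂)² / (P(PQ₂)²·P(M₂Z₃)²·P(T)³) = (0.0260)·(9.18)·(0.543)² / ((7.39)²·(2.42)²·(0.00277)³) = 10400
Qp = 10400 > Kp = 701, so the reverse reaction proceeds.

to the left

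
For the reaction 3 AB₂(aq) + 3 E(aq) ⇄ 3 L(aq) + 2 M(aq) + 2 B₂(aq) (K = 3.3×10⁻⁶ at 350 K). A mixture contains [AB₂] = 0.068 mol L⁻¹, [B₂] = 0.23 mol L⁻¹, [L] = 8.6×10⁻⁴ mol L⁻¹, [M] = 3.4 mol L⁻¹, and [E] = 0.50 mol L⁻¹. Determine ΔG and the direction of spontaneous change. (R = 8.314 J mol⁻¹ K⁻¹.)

ΔG = 3.20 kJ/mol; the forward reaction is non-spontaneous

Q = [L]³·[M]²·[B₂]² / ([AB₂]³·[E]³) = (8.6×10⁻⁴)³·(3.4)²·(0.23)² / ((0.068)³·(0.50)³) = 9.90×10⁻⁶
ΔG = RT ln(Q/K) = (8.314 J mol⁻¹ K⁻¹)(350 K) × ln(9.90×10⁻⁶/3.3×10⁻⁶)
   = (2.910 kJ/mol)(1.099) = 3.20 kJ/mol
ΔG > 0, so the forward reaction is non-spontaneous (proceeds in reverse).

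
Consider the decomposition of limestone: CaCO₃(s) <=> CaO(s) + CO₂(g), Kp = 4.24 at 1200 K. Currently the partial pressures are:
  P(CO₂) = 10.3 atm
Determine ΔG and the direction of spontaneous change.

ΔG = 8.86 kJ/mol; the forward reaction is non-spontaneous

(CaCO₃, CaO are pure solids — omitted from Qp.)
Qp = P(CO₂) = 10.3
ΔG = RT ln(Qp/Kp) = (8.314 J mol⁻¹ K⁻¹)(1200 K) × ln(10.3/4.24)
   = (9.977 kJ/mol)(0.8876) = 8.86 kJ/mol
ΔG > 0, so the forward reaction is non-spontaneous (proceeds in reverse).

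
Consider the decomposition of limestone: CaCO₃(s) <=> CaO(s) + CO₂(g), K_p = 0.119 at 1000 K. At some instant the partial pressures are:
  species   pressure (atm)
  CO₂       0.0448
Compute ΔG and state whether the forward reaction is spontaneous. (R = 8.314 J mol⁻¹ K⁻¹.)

(CaCO₃, CaO are pure solids — omitted from Q_p.)
Q_p = P(CO₂) = 0.0448
ΔG = RT ln(Q_p/K_p) = (8.314 J mol⁻¹ K⁻¹)(1000 K) × ln(0.0448/0.119)
   = (8.314 kJ/mol)(-0.9769) = -8.12 kJ/mol
ΔG < 0, so the forward reaction is spontaneous (proceeds forward).

ΔG = -8.12 kJ/mol; the forward reaction is spontaneous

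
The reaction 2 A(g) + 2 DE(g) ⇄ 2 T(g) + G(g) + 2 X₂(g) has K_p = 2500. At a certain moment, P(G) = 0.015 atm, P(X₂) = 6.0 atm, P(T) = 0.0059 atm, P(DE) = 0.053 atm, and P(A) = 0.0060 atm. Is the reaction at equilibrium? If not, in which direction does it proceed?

forward (toward products)

Q_p = P(T)²·P(G)·P(X₂)² / (P(A)²·P(DE)²) = (0.0059)²·(0.015)·(6.0)² / ((0.0060)²·(0.053)²) = 190
Q_p = 190 < K_p = 2500, so the forward reaction proceeds.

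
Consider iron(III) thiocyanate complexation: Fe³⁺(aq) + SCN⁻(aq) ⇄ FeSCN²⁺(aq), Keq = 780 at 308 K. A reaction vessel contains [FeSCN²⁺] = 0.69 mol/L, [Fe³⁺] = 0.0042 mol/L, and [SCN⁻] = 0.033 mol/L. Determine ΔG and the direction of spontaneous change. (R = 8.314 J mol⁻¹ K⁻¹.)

ΔG = 4.75 kJ/mol; the forward reaction is non-spontaneous

Q = [FeSCN²⁺] / ([Fe³⁺]·[SCN⁻]) = (0.69) / ((0.0042)·(0.033)) = 4980
ΔG = RT ln(Q/Keq) = (8.314 J mol⁻¹ K⁻¹)(308 K) × ln(4980/780)
   = (2.561 kJ/mol)(1.854) = 4.75 kJ/mol
ΔG > 0, so the forward reaction is non-spontaneous (proceeds in reverse).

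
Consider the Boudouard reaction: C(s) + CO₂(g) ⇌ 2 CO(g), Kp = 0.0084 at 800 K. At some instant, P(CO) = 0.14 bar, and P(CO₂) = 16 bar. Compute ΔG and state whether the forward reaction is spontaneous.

(C is a pure solid — omitted from Qp.)
Qp = P(CO)² / P(CO₂) = (0.14)² / (16) = 0.00122
ΔG = RT ln(Qp/Kp) = (8.314 J mol⁻¹ K⁻¹)(800 K) × ln(0.00122/0.0084)
   = (6.651 kJ/mol)(-1.929) = -12.8 kJ/mol
ΔG < 0, so the forward reaction is spontaneous (proceeds forward).

ΔG = -12.8 kJ/mol; the forward reaction is spontaneous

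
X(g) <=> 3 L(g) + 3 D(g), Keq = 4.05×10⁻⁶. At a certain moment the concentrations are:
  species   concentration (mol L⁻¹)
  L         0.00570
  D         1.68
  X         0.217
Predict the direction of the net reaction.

no net change (already at equilibrium)

Q = [L]³·[D]³ / [X] = (0.00570)³·(1.68)³ / (0.217) = 4.05×10⁻⁶
Q = 4.05×10⁻⁶ = Keq, so the system is already at equilibrium.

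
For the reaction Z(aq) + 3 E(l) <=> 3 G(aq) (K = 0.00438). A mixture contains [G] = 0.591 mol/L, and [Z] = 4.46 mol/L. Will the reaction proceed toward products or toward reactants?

(E is a pure liquid — omitted from Q.)
Q = [G]³ / [Z] = (0.591)³ / (4.46) = 0.0463
Q = 0.0463 > K = 0.00438, so the reverse reaction proceeds.

toward reactants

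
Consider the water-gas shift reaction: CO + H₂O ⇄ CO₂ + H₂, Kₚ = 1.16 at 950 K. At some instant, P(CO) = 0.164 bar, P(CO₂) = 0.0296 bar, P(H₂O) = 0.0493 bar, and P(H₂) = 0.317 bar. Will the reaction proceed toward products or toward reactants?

Qₚ = P(CO₂)·P(H₂) / (P(CO)·P(H₂O)) = (0.0296)·(0.317) / ((0.164)·(0.0493)) = 1.16
Qₚ = 1.16 = Kₚ, so the system is already at equilibrium.

at equilibrium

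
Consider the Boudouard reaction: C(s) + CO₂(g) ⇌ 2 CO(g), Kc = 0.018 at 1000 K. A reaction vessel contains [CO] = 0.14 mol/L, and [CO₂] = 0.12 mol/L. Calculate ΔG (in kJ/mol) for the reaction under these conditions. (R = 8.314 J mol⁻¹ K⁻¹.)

(C is a pure solid — omitted from Qc.)
Qc = [CO]² / [CO₂] = (0.14)² / (0.12) = 0.163
ΔG = RT ln(Qc/Kc) = (8.314 J mol⁻¹ K⁻¹)(1000 K) × ln(0.163/0.018)
   = (8.314 kJ/mol)(2.203) = 18.3 kJ/mol
ΔG > 0, so the forward reaction is non-spontaneous (proceeds in reverse).

ΔG = 18.3 kJ/mol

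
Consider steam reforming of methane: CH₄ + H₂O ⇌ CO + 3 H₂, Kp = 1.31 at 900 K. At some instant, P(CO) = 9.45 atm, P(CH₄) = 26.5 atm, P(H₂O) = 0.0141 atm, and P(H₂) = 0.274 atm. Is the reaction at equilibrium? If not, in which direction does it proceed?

toward products

Qp = P(CO)·P(H₂)³ / (P(CH₄)·P(H₂O)) = (9.45)·(0.274)³ / ((26.5)·(0.0141)) = 0.520
Qp = 0.520 < Kp = 1.31, so the forward reaction proceeds.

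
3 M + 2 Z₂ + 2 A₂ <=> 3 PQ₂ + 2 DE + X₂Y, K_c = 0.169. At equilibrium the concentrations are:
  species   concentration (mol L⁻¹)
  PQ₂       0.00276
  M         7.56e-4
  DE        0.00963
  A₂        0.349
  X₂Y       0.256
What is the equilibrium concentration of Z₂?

At equilibrium, K_c = [PQ₂]³·[DE]²·[X₂Y] / ([M]³·[Z₂]²·[A₂]²) = 0.169.
(0.00276)³·(0.00963)²·(0.256) / ((7.56e-4)³·([Z₂])²·(0.349)²) = 0.169
[Z₂]² = 0.0561 ⇒ [Z₂] = 0.237 mol L⁻¹

[Z₂] = 0.237 mol L⁻¹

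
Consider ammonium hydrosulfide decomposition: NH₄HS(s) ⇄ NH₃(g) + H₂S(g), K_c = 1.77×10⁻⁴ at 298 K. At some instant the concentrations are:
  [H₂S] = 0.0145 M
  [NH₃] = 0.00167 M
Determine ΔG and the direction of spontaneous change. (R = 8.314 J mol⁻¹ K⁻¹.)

ΔG = -4.93 kJ/mol; the forward reaction is spontaneous

(NH₄HS is a pure solid — omitted from Q_c.)
Q_c = [NH₃]·[H₂S] = (0.00167)·(0.0145) = 2.42×10⁻⁵
ΔG = RT ln(Q_c/K_c) = (8.314 J mol⁻¹ K⁻¹)(298 K) × ln(2.42×10⁻⁵/1.77×10⁻⁴)
   = (2.478 kJ/mol)(-1.990) = -4.93 kJ/mol
ΔG < 0, so the forward reaction is spontaneous (proceeds forward).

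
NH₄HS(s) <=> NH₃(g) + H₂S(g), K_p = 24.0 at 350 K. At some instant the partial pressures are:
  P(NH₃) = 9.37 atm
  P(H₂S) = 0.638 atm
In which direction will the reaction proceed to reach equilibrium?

to the right

(NH₄HS is a pure solid — omitted from Q_p.)
Q_p = P(NH₃)·P(H₂S) = (9.37)·(0.638) = 5.98
Q_p = 5.98 < K_p = 24.0, so the forward reaction proceeds.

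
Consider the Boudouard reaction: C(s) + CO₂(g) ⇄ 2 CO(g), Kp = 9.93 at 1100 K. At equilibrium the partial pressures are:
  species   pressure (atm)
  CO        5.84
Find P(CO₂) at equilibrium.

(C is a pure solid — omitted from Kp.)
At equilibrium, Kp = P(CO)² / P(CO₂) = 9.93.
(5.84)² / (P(CO₂)) = 9.93
P(CO₂) = 3.43 atm

P(CO₂) = 3.43 atm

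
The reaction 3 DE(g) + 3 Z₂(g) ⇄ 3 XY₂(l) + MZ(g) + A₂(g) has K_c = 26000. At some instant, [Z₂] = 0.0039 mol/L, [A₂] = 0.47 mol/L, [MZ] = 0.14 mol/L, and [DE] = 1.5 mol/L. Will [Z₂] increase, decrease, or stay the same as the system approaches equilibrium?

increase

(XY₂ is a pure liquid — omitted from Q_c.)
Q_c = [MZ]·[A₂] / ([DE]³·[Z₂]³) = (0.14)·(0.47) / ((1.5)³·(0.0039)³) = 3.3e5
Q_c = 3.3e5 > K_c = 26000: net reverse reaction.
Z₂ is a reactant, so it increases.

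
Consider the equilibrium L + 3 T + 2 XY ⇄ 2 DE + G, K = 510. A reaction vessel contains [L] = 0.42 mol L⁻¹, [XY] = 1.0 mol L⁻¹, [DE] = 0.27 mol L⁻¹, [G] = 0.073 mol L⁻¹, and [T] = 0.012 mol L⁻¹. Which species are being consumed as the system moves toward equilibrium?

Q = [DE]²·[G] / ([L]·[T]³·[XY]²) = (0.27)²·(0.073) / ((0.42)·(0.012)³·(1.0)²) = 7300
Q = 7300 > K = 510: net reverse reaction.

DE, G (products)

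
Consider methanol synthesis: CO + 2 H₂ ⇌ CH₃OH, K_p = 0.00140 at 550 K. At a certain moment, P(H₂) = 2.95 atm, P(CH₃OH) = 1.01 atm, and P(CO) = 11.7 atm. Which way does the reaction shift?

in the reverse direction

Q_p = P(CH₃OH) / (P(CO)·P(H₂)²) = (1.01) / ((11.7)·(2.95)²) = 0.00992
Q_p = 0.00992 > K_p = 0.00140, so the reverse reaction proceeds.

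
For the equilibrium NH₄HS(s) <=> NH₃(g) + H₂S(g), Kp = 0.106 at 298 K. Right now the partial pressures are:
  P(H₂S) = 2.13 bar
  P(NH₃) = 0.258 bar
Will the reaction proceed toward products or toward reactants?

(NH₄HS is a pure solid — omitted from Qp.)
Qp = P(NH₃)·P(H₂S) = (0.258)·(2.13) = 0.550
Qp = 0.550 > Kp = 0.106, so the reverse reaction proceeds.

toward reactants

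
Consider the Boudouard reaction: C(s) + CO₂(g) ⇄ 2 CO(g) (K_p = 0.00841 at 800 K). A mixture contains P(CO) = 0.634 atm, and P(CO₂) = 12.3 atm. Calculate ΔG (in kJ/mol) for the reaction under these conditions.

ΔG = 9.03 kJ/mol

(C is a pure solid — omitted from Q_p.)
Q_p = P(CO)² / P(CO₂) = (0.634)² / (12.3) = 0.0327
ΔG = RT ln(Q_p/K_p) = (8.314 J mol⁻¹ K⁻¹)(800 K) × ln(0.0327/0.00841)
   = (6.651 kJ/mol)(1.358) = 9.03 kJ/mol
ΔG > 0, so the forward reaction is non-spontaneous (proceeds in reverse).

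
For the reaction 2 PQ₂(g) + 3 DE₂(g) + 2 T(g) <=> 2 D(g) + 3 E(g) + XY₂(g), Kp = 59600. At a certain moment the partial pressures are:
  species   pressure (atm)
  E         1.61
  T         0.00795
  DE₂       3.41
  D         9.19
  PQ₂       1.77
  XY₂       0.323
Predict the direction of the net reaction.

to the right

Qp = P(D)²·P(E)³·P(XY₂) / (P(PQ₂)²·P(DE₂)³·P(T)²) = (9.19)²·(1.61)³·(0.323) / ((1.77)²·(3.41)³·(0.00795)²) = 14500
Qp = 14500 < Kp = 59600, so the forward reaction proceeds.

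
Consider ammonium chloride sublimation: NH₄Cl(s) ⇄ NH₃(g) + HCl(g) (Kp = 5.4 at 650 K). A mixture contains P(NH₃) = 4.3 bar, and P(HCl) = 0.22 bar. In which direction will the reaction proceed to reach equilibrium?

(NH₄Cl is a pure solid — omitted from Qp.)
Qp = P(NH₃)·P(HCl) = (4.3)·(0.22) = 0.95
Qp = 0.95 < Kp = 5.4, so the forward reaction proceeds.

to the right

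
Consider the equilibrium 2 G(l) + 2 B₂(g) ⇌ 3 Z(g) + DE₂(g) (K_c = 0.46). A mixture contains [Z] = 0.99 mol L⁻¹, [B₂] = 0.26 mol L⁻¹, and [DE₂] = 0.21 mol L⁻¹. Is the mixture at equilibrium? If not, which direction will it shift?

no; Q > K, reaction proceeds in reverse

(G is a pure liquid — omitted from Q_c.)
Q_c = [Z]³·[DE₂] / [B₂]² = (0.99)³·(0.21) / (0.26)² = 3.0
Q_c = 3.0 > K_c = 0.46: net reverse reaction.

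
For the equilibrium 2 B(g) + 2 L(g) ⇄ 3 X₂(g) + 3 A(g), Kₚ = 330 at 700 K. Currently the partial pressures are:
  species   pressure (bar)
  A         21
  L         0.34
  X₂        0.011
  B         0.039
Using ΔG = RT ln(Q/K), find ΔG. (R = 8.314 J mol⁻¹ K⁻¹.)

ΔG = -9.02 kJ/mol

Qₚ = P(X₂)³·P(A)³ / (P(B)²·P(L)²) = (0.011)³·(21)³ / ((0.039)²·(0.34)²) = 70.1
ΔG = RT ln(Qₚ/Kₚ) = (8.314 J mol⁻¹ K⁻¹)(700 K) × ln(70.1/330)
   = (5.820 kJ/mol)(-1.549) = -9.02 kJ/mol
ΔG < 0, so the forward reaction is spontaneous (proceeds forward).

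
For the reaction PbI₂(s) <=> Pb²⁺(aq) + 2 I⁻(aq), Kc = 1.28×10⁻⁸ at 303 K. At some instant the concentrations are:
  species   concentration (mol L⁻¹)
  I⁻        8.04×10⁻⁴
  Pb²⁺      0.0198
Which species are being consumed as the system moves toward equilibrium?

(PbI₂ is a pure solid — omitted from Qc.)
Qc = [Pb²⁺]·[I⁻]² = (0.0198)·(8.04×10⁻⁴)² = 1.28×10⁻⁸
Qc = 1.28×10⁻⁸ = Kc; the system is at equilibrium.

none (at equilibrium)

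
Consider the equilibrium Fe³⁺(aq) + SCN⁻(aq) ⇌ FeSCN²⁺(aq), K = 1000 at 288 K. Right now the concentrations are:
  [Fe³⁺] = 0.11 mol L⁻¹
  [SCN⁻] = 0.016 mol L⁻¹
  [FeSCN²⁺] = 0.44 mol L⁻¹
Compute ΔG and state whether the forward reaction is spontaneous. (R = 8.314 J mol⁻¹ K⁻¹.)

ΔG = -3.32 kJ/mol; the forward reaction is spontaneous

Q = [FeSCN²⁺] / ([Fe³⁺]·[SCN⁻]) = (0.44) / ((0.11)·(0.016)) = 250
ΔG = RT ln(Q/K) = (8.314 J mol⁻¹ K⁻¹)(288 K) × ln(250/1000)
   = (2.394 kJ/mol)(-1.386) = -3.32 kJ/mol
ΔG < 0, so the forward reaction is spontaneous (proceeds forward).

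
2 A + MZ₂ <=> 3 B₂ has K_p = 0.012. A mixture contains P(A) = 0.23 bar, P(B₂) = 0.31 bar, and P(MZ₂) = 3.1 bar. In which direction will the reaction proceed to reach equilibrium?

Q_p = P(B₂)³ / (P(A)²·P(MZ₂)) = (0.31)³ / ((0.23)²·(3.1)) = 0.18
Q_p = 0.18 > K_p = 0.012, so the reverse reaction proceeds.

in the reverse direction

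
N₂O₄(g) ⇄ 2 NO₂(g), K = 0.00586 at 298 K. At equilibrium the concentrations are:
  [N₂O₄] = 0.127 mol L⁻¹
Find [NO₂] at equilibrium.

[NO₂] = 0.0273 mol L⁻¹

At equilibrium, K = [NO₂]² / [N₂O₄] = 0.00586.
([NO₂])² / (0.127) = 0.00586
[NO₂]² = 7.44×10⁻⁴ ⇒ [NO₂] = 0.0273 mol L⁻¹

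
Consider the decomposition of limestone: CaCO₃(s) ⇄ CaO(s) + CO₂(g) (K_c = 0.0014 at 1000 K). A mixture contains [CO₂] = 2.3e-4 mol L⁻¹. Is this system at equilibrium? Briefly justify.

no; Q < K, reaction proceeds forward

(CaCO₃, CaO are pure solids — omitted from Q_c.)
Q_c = [CO₂] = 2.3e-4
Q_c = 2.3e-4 < K_c = 0.0014: net forward reaction.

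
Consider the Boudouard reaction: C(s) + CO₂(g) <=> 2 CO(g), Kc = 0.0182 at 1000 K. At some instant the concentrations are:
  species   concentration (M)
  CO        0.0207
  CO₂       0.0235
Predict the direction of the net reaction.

(C is a pure solid — omitted from Qc.)
Qc = [CO]² / [CO₂] = (0.0207)² / (0.0235) = 0.0182
Qc = 0.0182 = Kc, so the system is already at equilibrium.

neither direction; the system is at equilibrium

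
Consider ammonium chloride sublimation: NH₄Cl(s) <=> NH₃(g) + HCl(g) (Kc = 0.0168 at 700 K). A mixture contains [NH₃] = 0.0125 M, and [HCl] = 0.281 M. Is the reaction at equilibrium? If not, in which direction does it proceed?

in the forward direction

(NH₄Cl is a pure solid — omitted from Qc.)
Qc = [NH₃]·[HCl] = (0.0125)·(0.281) = 0.00351
Qc = 0.00351 < Kc = 0.0168, so the forward reaction proceeds.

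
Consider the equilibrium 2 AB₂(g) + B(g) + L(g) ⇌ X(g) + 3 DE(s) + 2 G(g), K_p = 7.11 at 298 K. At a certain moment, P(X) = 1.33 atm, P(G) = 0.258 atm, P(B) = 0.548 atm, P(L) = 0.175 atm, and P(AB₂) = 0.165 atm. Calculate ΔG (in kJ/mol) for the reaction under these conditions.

(DE is a pure solid — omitted from Q_p.)
Q_p = P(X)·P(G)² / (P(AB₂)²·P(B)·P(L)) = (1.33)·(0.258)² / ((0.165)²·(0.548)·(0.175)) = 33.9
ΔG = RT ln(Q_p/K_p) = (8.314 J mol⁻¹ K⁻¹)(298 K) × ln(33.9/7.11)
   = (2.478 kJ/mol)(1.562) = 3.87 kJ/mol
ΔG > 0, so the forward reaction is non-spontaneous (proceeds in reverse).

ΔG = 3.87 kJ/mol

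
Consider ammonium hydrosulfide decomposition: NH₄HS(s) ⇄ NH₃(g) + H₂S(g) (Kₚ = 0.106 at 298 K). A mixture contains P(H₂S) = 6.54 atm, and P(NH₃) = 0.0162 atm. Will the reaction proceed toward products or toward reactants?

(NH₄HS is a pure solid — omitted from Qₚ.)
Qₚ = P(NH₃)·P(H₂S) = (0.0162)·(6.54) = 0.106
Qₚ = 0.106 = Kₚ, so the system is already at equilibrium.

no net change (already at equilibrium)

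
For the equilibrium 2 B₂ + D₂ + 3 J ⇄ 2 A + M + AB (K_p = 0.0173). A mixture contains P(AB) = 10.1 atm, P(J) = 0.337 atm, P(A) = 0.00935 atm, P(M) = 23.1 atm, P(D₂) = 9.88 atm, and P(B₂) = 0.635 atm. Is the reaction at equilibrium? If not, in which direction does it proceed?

toward reactants

Q_p = P(A)²·P(M)·P(AB) / (P(B₂)²·P(D₂)·P(J)³) = (0.00935)²·(23.1)·(10.1) / ((0.635)²·(9.88)·(0.337)³) = 0.134
Q_p = 0.134 > K_p = 0.0173, so the reverse reaction proceeds.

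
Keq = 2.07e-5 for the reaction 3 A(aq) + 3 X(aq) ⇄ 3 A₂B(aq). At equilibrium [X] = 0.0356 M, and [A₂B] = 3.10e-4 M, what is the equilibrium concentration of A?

At equilibrium, Keq = [A₂B]³ / ([A]³·[X]³) = 2.07e-5.
(3.10e-4)³ / (([A])³·(0.0356)³) = 2.07e-5
[A]³ = 0.0319 ⇒ [A] = 0.317 M

[A] = 0.317 M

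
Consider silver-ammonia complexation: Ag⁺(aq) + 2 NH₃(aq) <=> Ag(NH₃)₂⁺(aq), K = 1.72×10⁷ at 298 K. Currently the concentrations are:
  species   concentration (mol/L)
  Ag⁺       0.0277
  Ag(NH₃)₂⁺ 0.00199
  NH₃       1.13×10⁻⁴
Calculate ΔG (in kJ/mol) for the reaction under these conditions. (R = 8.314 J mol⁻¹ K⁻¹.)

Q = [Ag(NH₃)₂⁺] / ([Ag⁺]·[NH₃]²) = (0.00199) / ((0.0277)·(1.13×10⁻⁴)²) = 5.63×10⁶
ΔG = RT ln(Q/K) = (8.314 J mol⁻¹ K⁻¹)(298 K) × ln(5.63×10⁶/1.72×10⁷)
   = (2.478 kJ/mol)(-1.117) = -2.77 kJ/mol
ΔG < 0, so the forward reaction is spontaneous (proceeds forward).

ΔG = -2.77 kJ/mol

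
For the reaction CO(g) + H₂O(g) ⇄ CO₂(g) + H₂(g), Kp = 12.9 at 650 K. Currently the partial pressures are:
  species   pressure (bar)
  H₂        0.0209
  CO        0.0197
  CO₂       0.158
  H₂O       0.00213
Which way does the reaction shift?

reverse (toward reactants)

Qp = P(CO₂)·P(H₂) / (P(CO)·P(H₂O)) = (0.158)·(0.0209) / ((0.0197)·(0.00213)) = 78.7
Qp = 78.7 > Kp = 12.9, so the reverse reaction proceeds.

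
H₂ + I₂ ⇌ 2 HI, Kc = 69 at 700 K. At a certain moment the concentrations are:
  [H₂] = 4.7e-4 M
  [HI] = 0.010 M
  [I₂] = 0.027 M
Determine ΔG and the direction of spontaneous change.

Qc = [HI]² / ([H₂]·[I₂]) = (0.010)² / ((4.7e-4)·(0.027)) = 7.88
ΔG = RT ln(Qc/Kc) = (8.314 J mol⁻¹ K⁻¹)(700 K) × ln(7.88/69)
   = (5.820 kJ/mol)(-2.170) = -12.6 kJ/mol
ΔG < 0, so the forward reaction is spontaneous (proceeds forward).

ΔG = -12.6 kJ/mol; the forward reaction is spontaneous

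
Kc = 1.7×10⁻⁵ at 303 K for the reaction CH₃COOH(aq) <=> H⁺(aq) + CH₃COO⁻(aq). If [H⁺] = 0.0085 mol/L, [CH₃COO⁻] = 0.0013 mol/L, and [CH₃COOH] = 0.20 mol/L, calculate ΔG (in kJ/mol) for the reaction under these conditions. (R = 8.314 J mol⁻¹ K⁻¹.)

ΔG = 2.97 kJ/mol

Qc = [H⁺]·[CH₃COO⁻] / [CH₃COOH] = (0.0085)·(0.0013) / (0.20) = 5.53×10⁻⁵
ΔG = RT ln(Qc/Kc) = (8.314 J mol⁻¹ K⁻¹)(303 K) × ln(5.53×10⁻⁵/1.7×10⁻⁵)
   = (2.519 kJ/mol)(1.180) = 2.97 kJ/mol
ΔG > 0, so the forward reaction is non-spontaneous (proceeds in reverse).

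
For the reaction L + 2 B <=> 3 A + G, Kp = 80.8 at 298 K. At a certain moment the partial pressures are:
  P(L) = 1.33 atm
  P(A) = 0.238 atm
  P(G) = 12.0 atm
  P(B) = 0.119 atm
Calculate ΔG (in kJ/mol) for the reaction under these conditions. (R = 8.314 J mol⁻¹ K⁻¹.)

ΔG = -5.55 kJ/mol

Qp = P(A)³·P(G) / (P(L)·P(B)²) = (0.238)³·(12.0) / ((1.33)·(0.119)²) = 8.59
ΔG = RT ln(Qp/Kp) = (8.314 J mol⁻¹ K⁻¹)(298 K) × ln(8.59/80.8)
   = (2.478 kJ/mol)(-2.241) = -5.55 kJ/mol
ΔG < 0, so the forward reaction is spontaneous (proceeds forward).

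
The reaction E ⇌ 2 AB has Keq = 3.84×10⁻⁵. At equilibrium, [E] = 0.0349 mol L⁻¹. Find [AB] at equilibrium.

[AB] = 0.00116 mol L⁻¹

At equilibrium, Keq = [AB]² / [E] = 3.84×10⁻⁵.
([AB])² / (0.0349) = 3.84×10⁻⁵
[AB]² = 1.34×10⁻⁶ ⇒ [AB] = 0.00116 mol L⁻¹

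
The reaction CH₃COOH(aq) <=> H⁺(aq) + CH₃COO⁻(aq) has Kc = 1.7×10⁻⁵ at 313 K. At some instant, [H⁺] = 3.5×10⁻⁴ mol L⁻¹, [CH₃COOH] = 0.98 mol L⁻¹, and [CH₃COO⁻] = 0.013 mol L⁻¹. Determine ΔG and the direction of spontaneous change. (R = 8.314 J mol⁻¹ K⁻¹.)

Qc = [H⁺]·[CH₃COO⁻] / [CH₃COOH] = (3.5×10⁻⁴)·(0.013) / (0.98) = 4.64×10⁻⁶
ΔG = RT ln(Qc/Kc) = (8.314 J mol⁻¹ K⁻¹)(313 K) × ln(4.64×10⁻⁶/1.7×10⁻⁵)
   = (2.602 kJ/mol)(-1.298) = -3.38 kJ/mol
ΔG < 0, so the forward reaction is spontaneous (proceeds forward).

ΔG = -3.38 kJ/mol; the forward reaction is spontaneous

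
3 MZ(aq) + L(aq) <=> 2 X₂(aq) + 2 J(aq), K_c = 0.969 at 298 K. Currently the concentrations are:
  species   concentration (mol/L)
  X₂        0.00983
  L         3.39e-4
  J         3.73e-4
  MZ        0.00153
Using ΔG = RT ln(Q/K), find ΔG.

Q_c = [X₂]²·[J]² / ([MZ]³·[L]) = (0.00983)²·(3.73e-4)² / ((0.00153)³·(3.39e-4)) = 11.1
ΔG = RT ln(Q_c/K_c) = (8.314 J mol⁻¹ K⁻¹)(298 K) × ln(11.1/0.969)
   = (2.478 kJ/mol)(2.438) = 6.04 kJ/mol
ΔG > 0, so the forward reaction is non-spontaneous (proceeds in reverse).

ΔG = 6.04 kJ/mol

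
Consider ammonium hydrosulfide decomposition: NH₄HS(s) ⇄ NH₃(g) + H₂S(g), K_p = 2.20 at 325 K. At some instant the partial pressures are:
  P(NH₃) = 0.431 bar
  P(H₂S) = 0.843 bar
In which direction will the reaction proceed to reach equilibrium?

(NH₄HS is a pure solid — omitted from Q_p.)
Q_p = P(NH₃)·P(H₂S) = (0.431)·(0.843) = 0.363
Q_p = 0.363 < K_p = 2.20, so the forward reaction proceeds.

toward products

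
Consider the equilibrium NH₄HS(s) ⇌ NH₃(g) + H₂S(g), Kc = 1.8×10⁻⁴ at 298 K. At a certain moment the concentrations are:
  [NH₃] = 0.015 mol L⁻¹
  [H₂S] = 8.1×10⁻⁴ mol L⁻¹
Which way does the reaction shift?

(NH₄HS is a pure solid — omitted from Qc.)
Qc = [NH₃]·[H₂S] = (0.015)·(8.1×10⁻⁴) = 1.2×10⁻⁵
Qc = 1.2×10⁻⁵ < Kc = 1.8×10⁻⁴, so the forward reaction proceeds.

to the right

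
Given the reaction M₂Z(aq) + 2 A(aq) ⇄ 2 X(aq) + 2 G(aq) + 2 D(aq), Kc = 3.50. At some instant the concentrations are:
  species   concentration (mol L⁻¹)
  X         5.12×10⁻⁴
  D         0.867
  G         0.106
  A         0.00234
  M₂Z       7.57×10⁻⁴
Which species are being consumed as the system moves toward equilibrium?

M₂Z, A (reactants)

Qc = [X]²·[G]²·[D]² / ([M₂Z]·[A]²) = (5.12×10⁻⁴)²·(0.106)²·(0.867)² / ((7.57×10⁻⁴)·(0.00234)²) = 0.534
Qc = 0.534 < Kc = 3.50: net forward reaction.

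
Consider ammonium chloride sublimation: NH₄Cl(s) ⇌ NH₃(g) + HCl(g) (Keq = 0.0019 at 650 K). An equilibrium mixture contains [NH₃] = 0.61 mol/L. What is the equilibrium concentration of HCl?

(NH₄Cl is a pure solid — omitted from Keq.)
At equilibrium, Keq = [NH₃]·[HCl] = 0.0019.
(0.61)·([HCl]) = 0.0019
[HCl] = 0.00311 = 0.0031 mol/L

[HCl] = 0.0031 mol/L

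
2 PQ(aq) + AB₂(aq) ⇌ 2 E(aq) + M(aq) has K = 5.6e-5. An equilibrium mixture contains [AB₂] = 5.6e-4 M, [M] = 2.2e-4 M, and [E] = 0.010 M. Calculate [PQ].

At equilibrium, K = [E]²·[M] / ([PQ]²·[AB₂]) = 5.6e-5.
(0.010)²·(2.2e-4) / (([PQ])²·(5.6e-4)) = 5.6e-5
[PQ]² = 0.702 ⇒ [PQ] = 0.84 M

[PQ] = 0.84 M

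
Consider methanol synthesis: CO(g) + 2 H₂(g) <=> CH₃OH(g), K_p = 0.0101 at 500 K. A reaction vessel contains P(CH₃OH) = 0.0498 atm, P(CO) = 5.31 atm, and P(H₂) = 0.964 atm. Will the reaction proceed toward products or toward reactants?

no net change (already at equilibrium)

Q_p = P(CH₃OH) / (P(CO)·P(H₂)²) = (0.0498) / ((5.31)·(0.964)²) = 0.0101
Q_p = 0.0101 = K_p, so the system is already at equilibrium.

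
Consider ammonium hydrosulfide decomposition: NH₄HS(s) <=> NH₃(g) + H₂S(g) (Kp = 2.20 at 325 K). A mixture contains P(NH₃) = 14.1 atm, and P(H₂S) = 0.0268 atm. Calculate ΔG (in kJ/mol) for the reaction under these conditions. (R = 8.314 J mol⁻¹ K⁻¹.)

(NH₄HS is a pure solid — omitted from Qp.)
Qp = P(NH₃)·P(H₂S) = (14.1)·(0.0268) = 0.378
ΔG = RT ln(Qp/Kp) = (8.314 J mol⁻¹ K⁻¹)(325 K) × ln(0.378/2.20)
   = (2.702 kJ/mol)(-1.761) = -4.76 kJ/mol
ΔG < 0, so the forward reaction is spontaneous (proceeds forward).

ΔG = -4.76 kJ/mol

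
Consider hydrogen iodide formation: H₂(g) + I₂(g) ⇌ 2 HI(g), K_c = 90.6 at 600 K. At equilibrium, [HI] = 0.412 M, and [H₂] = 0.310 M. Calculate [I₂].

At equilibrium, K_c = [HI]² / ([H₂]·[I₂]) = 90.6.
(0.412)² / ((0.310)·([I₂])) = 90.6
[I₂] = 0.00604 M

[I₂] = 0.00604 M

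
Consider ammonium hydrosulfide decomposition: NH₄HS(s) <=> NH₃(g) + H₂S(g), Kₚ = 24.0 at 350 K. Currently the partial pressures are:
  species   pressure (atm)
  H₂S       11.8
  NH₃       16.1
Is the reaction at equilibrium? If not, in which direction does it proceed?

(NH₄HS is a pure solid — omitted from Qₚ.)
Qₚ = P(NH₃)·P(H₂S) = (16.1)·(11.8) = 190
Qₚ = 190 > Kₚ = 24.0, so the reverse reaction proceeds.

in the reverse direction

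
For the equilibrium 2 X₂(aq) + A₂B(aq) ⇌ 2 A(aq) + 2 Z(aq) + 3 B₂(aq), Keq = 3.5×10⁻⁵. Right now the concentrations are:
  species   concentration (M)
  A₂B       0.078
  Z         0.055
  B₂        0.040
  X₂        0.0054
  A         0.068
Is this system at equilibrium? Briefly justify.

Q = [A]²·[Z]²·[B₂]³ / ([X₂]²·[A₂B]) = (0.068)²·(0.055)²·(0.040)³ / ((0.0054)²·(0.078)) = 3.9×10⁻⁴
Q = 3.9×10⁻⁴ > Keq = 3.5×10⁻⁵: net reverse reaction.

no; Q > K, reaction proceeds in reverse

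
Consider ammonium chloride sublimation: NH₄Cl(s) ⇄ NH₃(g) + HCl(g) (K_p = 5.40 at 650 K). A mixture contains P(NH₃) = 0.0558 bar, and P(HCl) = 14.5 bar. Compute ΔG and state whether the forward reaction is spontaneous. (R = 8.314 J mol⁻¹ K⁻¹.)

(NH₄Cl is a pure solid — omitted from Q_p.)
Q_p = P(NH₃)·P(HCl) = (0.0558)·(14.5) = 0.809
ΔG = RT ln(Q_p/K_p) = (8.314 J mol⁻¹ K⁻¹)(650 K) × ln(0.809/5.40)
   = (5.404 kJ/mol)(-1.898) = -10.3 kJ/mol
ΔG < 0, so the forward reaction is spontaneous (proceeds forward).

ΔG = -10.3 kJ/mol; the forward reaction is spontaneous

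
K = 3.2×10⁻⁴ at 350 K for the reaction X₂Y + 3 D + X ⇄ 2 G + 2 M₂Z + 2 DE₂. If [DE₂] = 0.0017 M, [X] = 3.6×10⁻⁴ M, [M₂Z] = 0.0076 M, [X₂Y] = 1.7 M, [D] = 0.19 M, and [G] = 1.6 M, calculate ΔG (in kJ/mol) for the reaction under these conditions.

Q = [G]²·[M₂Z]²·[DE₂]² / ([X₂Y]·[D]³·[X]) = (1.6)²·(0.0076)²·(0.0017)² / ((1.7)·(0.19)³·(3.6×10⁻⁴)) = 1.02×10⁻⁴
ΔG = RT ln(Q/K) = (8.314 J mol⁻¹ K⁻¹)(350 K) × ln(1.02×10⁻⁴/3.2×10⁻⁴)
   = (2.910 kJ/mol)(-1.143) = -3.33 kJ/mol
ΔG < 0, so the forward reaction is spontaneous (proceeds forward).

ΔG = -3.33 kJ/mol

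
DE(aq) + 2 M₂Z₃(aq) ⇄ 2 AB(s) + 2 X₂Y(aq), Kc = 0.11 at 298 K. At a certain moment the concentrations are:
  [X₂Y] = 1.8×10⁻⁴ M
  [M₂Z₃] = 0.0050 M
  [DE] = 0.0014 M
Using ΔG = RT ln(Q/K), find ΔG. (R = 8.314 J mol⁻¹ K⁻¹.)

(AB is a pure solid — omitted from Qc.)
Qc = [X₂Y]² / ([DE]·[M₂Z₃]²) = (1.8×10⁻⁴)² / ((0.0014)·(0.0050)²) = 0.926
ΔG = RT ln(Qc/Kc) = (8.314 J mol⁻¹ K⁻¹)(298 K) × ln(0.926/0.11)
   = (2.478 kJ/mol)(2.130) = 5.28 kJ/mol
ΔG > 0, so the forward reaction is non-spontaneous (proceeds in reverse).

ΔG = 5.28 kJ/mol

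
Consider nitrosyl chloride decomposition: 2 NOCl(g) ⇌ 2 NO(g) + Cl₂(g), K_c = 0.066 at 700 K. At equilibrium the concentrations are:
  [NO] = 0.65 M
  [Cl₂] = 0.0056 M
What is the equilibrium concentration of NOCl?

At equilibrium, K_c = [NO]²·[Cl₂] / [NOCl]² = 0.066.
(0.65)²·(0.0056) / ([NOCl])² = 0.066
[NOCl]² = 0.0358 ⇒ [NOCl] = 0.19 M

[NOCl] = 0.19 M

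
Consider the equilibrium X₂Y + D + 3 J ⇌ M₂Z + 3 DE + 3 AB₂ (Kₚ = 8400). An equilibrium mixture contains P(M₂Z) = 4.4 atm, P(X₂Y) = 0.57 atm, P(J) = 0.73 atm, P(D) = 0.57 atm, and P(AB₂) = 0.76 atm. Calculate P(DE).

P(DE) = 8.2 atm

At equilibrium, Kₚ = P(M₂Z)·P(DE)³·P(AB₂)³ / (P(X₂Y)·P(D)·P(J)³) = 8400.
(4.4)·(P(DE))³·(0.76)³ / ((0.57)·(0.57)·(0.73)³) = 8400
P(DE)³ = 550 ⇒ P(DE) = 8.2 atm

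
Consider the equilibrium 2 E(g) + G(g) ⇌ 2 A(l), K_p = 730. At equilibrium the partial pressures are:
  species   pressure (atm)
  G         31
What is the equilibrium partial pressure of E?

(A is a pure liquid — omitted from K_p.)
At equilibrium, K_p = 1 / (P(E)²·P(G)) = 730.
1 / ((P(E))²·(31)) = 730
P(E)² = 4.42×10⁻⁵ ⇒ P(E) = 0.0066 atm

P(E) = 0.0066 atm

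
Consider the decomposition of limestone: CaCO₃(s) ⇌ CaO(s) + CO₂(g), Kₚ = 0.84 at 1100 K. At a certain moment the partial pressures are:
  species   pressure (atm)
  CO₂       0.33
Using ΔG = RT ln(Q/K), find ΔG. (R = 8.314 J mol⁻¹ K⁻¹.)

(CaCO₃, CaO are pure solids — omitted from Qₚ.)
Qₚ = P(CO₂) = 0.330
ΔG = RT ln(Qₚ/Kₚ) = (8.314 J mol⁻¹ K⁻¹)(1100 K) × ln(0.330/0.84)
   = (9.145 kJ/mol)(-0.9343) = -8.54 kJ/mol
ΔG < 0, so the forward reaction is spontaneous (proceeds forward).

ΔG = -8.54 kJ/mol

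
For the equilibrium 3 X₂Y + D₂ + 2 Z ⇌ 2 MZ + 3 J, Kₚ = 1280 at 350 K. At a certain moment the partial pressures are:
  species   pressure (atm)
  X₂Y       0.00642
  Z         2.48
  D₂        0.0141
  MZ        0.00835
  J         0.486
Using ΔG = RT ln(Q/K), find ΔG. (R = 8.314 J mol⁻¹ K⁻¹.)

Qₚ = P(MZ)²·P(J)³ / (P(X₂Y)³·P(D₂)·P(Z)²) = (0.00835)²·(0.486)³ / ((0.00642)³·(0.0141)·(2.48)²) = 349
ΔG = RT ln(Qₚ/Kₚ) = (8.314 J mol⁻¹ K⁻¹)(350 K) × ln(349/1280)
   = (2.910 kJ/mol)(-1.300) = -3.78 kJ/mol
ΔG < 0, so the forward reaction is spontaneous (proceeds forward).

ΔG = -3.78 kJ/mol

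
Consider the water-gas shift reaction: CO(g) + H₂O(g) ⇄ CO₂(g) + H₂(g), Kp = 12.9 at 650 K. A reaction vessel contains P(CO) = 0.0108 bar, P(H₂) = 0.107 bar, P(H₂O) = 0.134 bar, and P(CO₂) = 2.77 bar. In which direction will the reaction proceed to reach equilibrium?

toward reactants

Qp = P(CO₂)·P(H₂) / (P(CO)·P(H₂O)) = (2.77)·(0.107) / ((0.0108)·(0.134)) = 205
Qp = 205 > Kp = 12.9, so the reverse reaction proceeds.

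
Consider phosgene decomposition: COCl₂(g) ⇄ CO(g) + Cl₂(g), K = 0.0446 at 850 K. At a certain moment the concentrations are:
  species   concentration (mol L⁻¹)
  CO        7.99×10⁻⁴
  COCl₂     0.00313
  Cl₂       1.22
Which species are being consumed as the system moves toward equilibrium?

Q = [CO]·[Cl₂] / [COCl₂] = (7.99×10⁻⁴)·(1.22) / (0.00313) = 0.311
Q = 0.311 > K = 0.0446: net reverse reaction.

CO, Cl₂ (products)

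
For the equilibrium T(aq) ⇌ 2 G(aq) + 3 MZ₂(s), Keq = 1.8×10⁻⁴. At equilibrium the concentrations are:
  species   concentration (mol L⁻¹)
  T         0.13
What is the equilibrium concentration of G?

(MZ₂ is a pure solid — omitted from Keq.)
At equilibrium, Keq = [G]² / [T] = 1.8×10⁻⁴.
([G])² / (0.13) = 1.8×10⁻⁴
[G]² = 2.34×10⁻⁵ ⇒ [G] = 0.0048 mol L⁻¹

[G] = 0.0048 mol L⁻¹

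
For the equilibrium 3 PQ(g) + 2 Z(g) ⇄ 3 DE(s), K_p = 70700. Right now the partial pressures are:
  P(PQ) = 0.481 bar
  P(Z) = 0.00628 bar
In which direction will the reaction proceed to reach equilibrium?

toward reactants

(DE is a pure solid — omitted from Q_p.)
Q_p = 1 / (P(PQ)³·P(Z)²) = 1 / ((0.481)³·(0.00628)²) = 2.28e5
Q_p = 2.28e5 > K_p = 70700, so the reverse reaction proceeds.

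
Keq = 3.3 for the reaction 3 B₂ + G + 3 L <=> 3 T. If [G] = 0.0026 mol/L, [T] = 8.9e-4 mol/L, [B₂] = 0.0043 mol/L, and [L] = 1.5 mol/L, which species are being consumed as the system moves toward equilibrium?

B₂, G, L (reactants)

Q = [T]³ / ([B₂]³·[G]·[L]³) = (8.9e-4)³ / ((0.0043)³·(0.0026)·(1.5)³) = 1.0
Q = 1.0 < Keq = 3.3: net forward reaction.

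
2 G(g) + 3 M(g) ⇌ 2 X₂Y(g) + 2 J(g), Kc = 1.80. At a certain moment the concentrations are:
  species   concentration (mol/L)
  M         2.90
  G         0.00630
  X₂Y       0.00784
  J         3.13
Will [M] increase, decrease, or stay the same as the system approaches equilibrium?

decrease

Qc = [X₂Y]²·[J]² / ([G]²·[M]³) = (0.00784)²·(3.13)² / ((0.00630)²·(2.90)³) = 0.622
Qc = 0.622 < Kc = 1.80: net forward reaction.
M is a reactant, so it decreases.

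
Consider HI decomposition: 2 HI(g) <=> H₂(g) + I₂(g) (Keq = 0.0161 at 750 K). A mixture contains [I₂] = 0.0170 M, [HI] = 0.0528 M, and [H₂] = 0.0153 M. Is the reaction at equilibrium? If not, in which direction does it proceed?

reverse (toward reactants)

Q = [H₂]·[I₂] / [HI]² = (0.0153)·(0.0170) / (0.0528)² = 0.0933
Q = 0.0933 > Keq = 0.0161, so the reverse reaction proceeds.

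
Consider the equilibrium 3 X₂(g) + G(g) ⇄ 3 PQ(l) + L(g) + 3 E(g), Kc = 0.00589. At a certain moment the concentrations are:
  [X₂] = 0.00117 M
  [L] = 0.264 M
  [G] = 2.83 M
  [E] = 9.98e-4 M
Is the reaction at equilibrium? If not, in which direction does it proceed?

in the reverse direction

(PQ is a pure liquid — omitted from Qc.)
Qc = [L]·[E]³ / ([X₂]³·[G]) = (0.264)·(9.98e-4)³ / ((0.00117)³·(2.83)) = 0.0579
Qc = 0.0579 > Kc = 0.00589, so the reverse reaction proceeds.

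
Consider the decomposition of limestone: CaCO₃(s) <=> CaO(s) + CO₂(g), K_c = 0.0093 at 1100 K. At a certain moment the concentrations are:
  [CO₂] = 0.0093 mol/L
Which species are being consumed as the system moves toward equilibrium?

none (at equilibrium)

(CaCO₃, CaO are pure solids — omitted from Q_c.)
Q_c = [CO₂] = 0.0093
Q_c = 0.0093 = K_c; the system is at equilibrium.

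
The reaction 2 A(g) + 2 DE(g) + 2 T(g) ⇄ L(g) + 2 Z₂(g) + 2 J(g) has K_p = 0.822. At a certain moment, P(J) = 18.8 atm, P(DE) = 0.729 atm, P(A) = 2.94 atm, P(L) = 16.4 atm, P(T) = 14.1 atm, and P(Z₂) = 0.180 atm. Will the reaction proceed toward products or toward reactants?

forward (toward products)

Q_p = P(L)·P(Z₂)²·P(J)² / (P(A)²·P(DE)²·P(T)²) = (16.4)·(0.180)²·(18.8)² / ((2.94)²·(0.729)²·(14.1)²) = 0.206
Q_p = 0.206 < K_p = 0.822, so the forward reaction proceeds.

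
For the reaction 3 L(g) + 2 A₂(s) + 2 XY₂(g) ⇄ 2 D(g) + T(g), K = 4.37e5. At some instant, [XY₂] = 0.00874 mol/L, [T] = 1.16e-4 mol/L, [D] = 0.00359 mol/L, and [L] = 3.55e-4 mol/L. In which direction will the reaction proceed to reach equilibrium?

neither direction; the system is at equilibrium

(A₂ is a pure solid — omitted from Q.)
Q = [D]²·[T] / ([L]³·[XY₂]²) = (0.00359)²·(1.16e-4) / ((3.55e-4)³·(0.00874)²) = 4.37e5
Q = 4.37e5 = K, so the system is already at equilibrium.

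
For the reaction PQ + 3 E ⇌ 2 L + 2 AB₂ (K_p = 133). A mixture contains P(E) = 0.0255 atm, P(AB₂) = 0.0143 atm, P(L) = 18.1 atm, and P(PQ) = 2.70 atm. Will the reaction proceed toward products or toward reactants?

Q_p = P(L)²·P(AB₂)² / (P(PQ)·P(E)³) = (18.1)²·(0.0143)² / ((2.70)·(0.0255)³) = 1500
Q_p = 1500 > K_p = 133, so the reverse reaction proceeds.

in the reverse direction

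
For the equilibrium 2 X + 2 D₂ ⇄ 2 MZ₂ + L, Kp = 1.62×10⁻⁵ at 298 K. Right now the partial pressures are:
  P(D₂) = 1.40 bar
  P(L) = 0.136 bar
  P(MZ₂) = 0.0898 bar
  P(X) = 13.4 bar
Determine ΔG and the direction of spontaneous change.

Qp = P(MZ₂)²·P(L) / (P(X)²·P(D₂)²) = (0.0898)²·(0.136) / ((13.4)²·(1.40)²) = 3.12×10⁻⁶
ΔG = RT ln(Qp/Kp) = (8.314 J mol⁻¹ K⁻¹)(298 K) × ln(3.12×10⁻⁶/1.62×10⁻⁵)
   = (2.478 kJ/mol)(-1.647) = -4.08 kJ/mol
ΔG < 0, so the forward reaction is spontaneous (proceeds forward).

ΔG = -4.08 kJ/mol; the forward reaction is spontaneous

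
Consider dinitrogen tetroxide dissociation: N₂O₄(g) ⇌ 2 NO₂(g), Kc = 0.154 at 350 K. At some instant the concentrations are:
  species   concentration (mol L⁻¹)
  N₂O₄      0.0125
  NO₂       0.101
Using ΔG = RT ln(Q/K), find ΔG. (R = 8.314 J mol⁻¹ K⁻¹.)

Qc = [NO₂]² / [N₂O₄] = (0.101)² / (0.0125) = 0.816
ΔG = RT ln(Qc/Kc) = (8.314 J mol⁻¹ K⁻¹)(350 K) × ln(0.816/0.154)
   = (2.910 kJ/mol)(1.667) = 4.85 kJ/mol
ΔG > 0, so the forward reaction is non-spontaneous (proceeds in reverse).

ΔG = 4.85 kJ/mol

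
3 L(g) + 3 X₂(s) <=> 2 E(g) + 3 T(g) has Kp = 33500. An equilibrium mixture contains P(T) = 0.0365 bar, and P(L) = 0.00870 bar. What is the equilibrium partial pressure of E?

(X₂ is a pure solid — omitted from Kp.)
At equilibrium, Kp = P(E)²·P(T)³ / P(L)³ = 33500.
(P(E))²·(0.0365)³ / (0.00870)³ = 33500
P(E)² = 454 ⇒ P(E) = 21.3 bar

P(E) = 21.3 bar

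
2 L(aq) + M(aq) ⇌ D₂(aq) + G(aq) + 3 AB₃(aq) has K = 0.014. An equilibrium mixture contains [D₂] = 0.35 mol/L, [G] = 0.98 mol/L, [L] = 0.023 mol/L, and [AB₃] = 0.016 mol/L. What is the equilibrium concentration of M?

At equilibrium, K = [D₂]·[G]·[AB₃]³ / ([L]²·[M]) = 0.014.
(0.35)·(0.98)·(0.016)³ / ((0.023)²·([M])) = 0.014
[M] = 0.190 = 0.19 mol/L

[M] = 0.19 mol/L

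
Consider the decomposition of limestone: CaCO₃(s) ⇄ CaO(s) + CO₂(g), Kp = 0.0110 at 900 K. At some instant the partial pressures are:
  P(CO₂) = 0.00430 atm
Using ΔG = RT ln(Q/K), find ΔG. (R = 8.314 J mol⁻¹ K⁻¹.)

ΔG = -7.03 kJ/mol

(CaCO₃, CaO are pure solids — omitted from Qp.)
Qp = P(CO₂) = 0.00430
ΔG = RT ln(Qp/Kp) = (8.314 J mol⁻¹ K⁻¹)(900 K) × ln(0.00430/0.0110)
   = (7.483 kJ/mol)(-0.9393) = -7.03 kJ/mol
ΔG < 0, so the forward reaction is spontaneous (proceeds forward).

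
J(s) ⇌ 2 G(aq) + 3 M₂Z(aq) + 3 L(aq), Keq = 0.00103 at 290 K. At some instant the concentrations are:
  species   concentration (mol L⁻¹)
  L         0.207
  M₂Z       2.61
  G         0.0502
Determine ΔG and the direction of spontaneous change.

ΔG = -2.30 kJ/mol; the forward reaction is spontaneous

(J is a pure solid — omitted from Q.)
Q = [G]²·[M₂Z]³·[L]³ = (0.0502)²·(2.61)³·(0.207)³ = 3.97e-4
ΔG = RT ln(Q/Keq) = (8.314 J mol⁻¹ K⁻¹)(290 K) × ln(3.97e-4/0.00103)
   = (2.411 kJ/mol)(-0.9534) = -2.30 kJ/mol
ΔG < 0, so the forward reaction is spontaneous (proceeds forward).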